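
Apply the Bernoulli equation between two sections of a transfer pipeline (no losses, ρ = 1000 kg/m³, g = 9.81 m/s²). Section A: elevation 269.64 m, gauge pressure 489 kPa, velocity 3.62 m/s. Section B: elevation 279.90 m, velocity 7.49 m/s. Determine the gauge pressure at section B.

Pressure head at A: ψ₁ = P₁/(ρg) = 489×1000 / (1000 × 9.81) = 49.85 m.
Velocity heads: v₁²/2g = 3.62²/19.62 = 0.668 m; v₂²/2g = 7.49²/19.62 = 2.859 m.
Total head H = z₁ + ψ₁ + v₁²/2g = 269.64 + 49.85 + 0.668 = 320.16 m.
ψ₂ = H − z₂ − v₂²/2g = 320.16 − 279.90 − 2.859 = 37.40 m.
P₂ = ρgψ₂ = 1000 × 9.81 × 37.40 ≈ 367 kPa.

P₂ ≈ 367 kPa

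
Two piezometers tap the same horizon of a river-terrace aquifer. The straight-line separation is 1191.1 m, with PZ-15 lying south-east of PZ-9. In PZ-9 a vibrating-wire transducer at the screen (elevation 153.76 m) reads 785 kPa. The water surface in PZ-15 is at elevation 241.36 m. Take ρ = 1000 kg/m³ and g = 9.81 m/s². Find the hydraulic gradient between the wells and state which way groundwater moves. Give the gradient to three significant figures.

Pressure head at PZ-9: ψ = P/(ρg) = 785×1000 / (1000 × 9.81) = 80.02 m.
Total head at PZ-9: h = z + ψ = 153.76 + 80.02 = 233.78 m.
Total head at PZ-15: h = 241.36 m (water level in the piezometer is the total head).
Head difference: h(PZ-9) − h(PZ-15) = 233.78 − 241.36 = -7.58 m.
Hydraulic gradient: i = |Δh| / L = 7.58 / 1191.1 = 0.00636.
Flow is from higher to lower head: from PZ-15 toward PZ-9, i.e. toward the north-west.

i ≈ 0.00636; groundwater flows toward the north-west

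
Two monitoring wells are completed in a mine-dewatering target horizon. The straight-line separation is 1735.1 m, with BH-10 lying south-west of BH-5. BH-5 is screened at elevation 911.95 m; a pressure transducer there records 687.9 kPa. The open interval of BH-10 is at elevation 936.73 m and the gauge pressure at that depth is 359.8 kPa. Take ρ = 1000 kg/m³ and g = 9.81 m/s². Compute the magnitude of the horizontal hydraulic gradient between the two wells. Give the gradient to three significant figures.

i ≈ 0.00499

Pressure head at BH-5: ψ = P/(ρg) = 687.9×1000 / (1000 × 9.81) = 70.12 m.
Total head at BH-5: h = z + ψ = 911.95 + 70.12 = 982.07 m.
Pressure head at BH-10: ψ = P/(ρg) = 359.8×1000 / (1000 × 9.81) = 36.68 m.
Total head at BH-10: h = z + ψ = 936.73 + 36.68 = 973.41 m.
Head difference: h(BH-5) − h(BH-10) = 982.07 − 973.41 = 8.66 m.
Hydraulic gradient: i = |Δh| / L = 8.66 / 1735.1 = 0.00499.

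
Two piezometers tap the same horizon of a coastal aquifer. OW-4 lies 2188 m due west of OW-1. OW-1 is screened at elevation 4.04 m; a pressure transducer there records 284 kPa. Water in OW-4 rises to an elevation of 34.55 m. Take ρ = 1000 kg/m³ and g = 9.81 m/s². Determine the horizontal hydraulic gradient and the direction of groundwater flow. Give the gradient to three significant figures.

i ≈ 0.000713; groundwater flows toward the east

Pressure head at OW-1: ψ = P/(ρg) = 284×1000 / (1000 × 9.81) = 28.95 m.
Total head at OW-1: h = z + ψ = 4.04 + 28.95 = 32.99 m.
Total head at OW-4: h = 34.55 m (water level in the piezometer is the total head).
Head difference: h(OW-1) − h(OW-4) = 32.99 − 34.55 = -1.56 m.
Hydraulic gradient: i = |Δh| / L = 1.56 / 2188 = 0.000713.
Flow is from higher to lower head: from OW-4 toward OW-1, i.e. toward the east.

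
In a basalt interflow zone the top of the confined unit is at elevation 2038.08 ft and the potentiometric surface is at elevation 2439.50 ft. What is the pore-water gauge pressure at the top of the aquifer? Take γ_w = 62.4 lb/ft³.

Pressure head at the aquifer top: ψ = h − z = 2439.50 − 2038.08 = 401.42 ft.
P = γψ/144 = 62.4 × 401.42 / 144 = 174 psi.

P ≈ 174 psi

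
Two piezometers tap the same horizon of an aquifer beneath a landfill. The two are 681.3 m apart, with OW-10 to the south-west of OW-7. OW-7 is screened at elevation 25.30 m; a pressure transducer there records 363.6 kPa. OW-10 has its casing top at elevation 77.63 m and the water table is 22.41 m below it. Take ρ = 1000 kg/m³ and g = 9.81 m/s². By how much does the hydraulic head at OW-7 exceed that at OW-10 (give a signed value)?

Δh ≈ 7.14 m

Pressure head at OW-7: ψ = P/(ρg) = 363.6×1000 / (1000 × 9.81) = 37.06 m.
Total head at OW-7: h = z + ψ = 25.30 + 37.06 = 62.36 m.
Total head at OW-10: h = 77.63 − 22.41 = 55.22 m.
Head difference: h(OW-7) − h(OW-10) = 62.36 − 55.22 = 7.14 m.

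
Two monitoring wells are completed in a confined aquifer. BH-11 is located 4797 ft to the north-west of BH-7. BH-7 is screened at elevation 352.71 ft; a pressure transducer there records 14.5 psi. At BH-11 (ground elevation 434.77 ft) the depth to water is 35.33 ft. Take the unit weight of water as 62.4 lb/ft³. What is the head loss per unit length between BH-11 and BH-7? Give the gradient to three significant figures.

i ≈ 0.00277 ft/ft

Pressure head at BH-7: ψ = 144·P/γ = 144 × 14.5 / 62.4 = 33.46 ft.
Total head at BH-7: h = z + ψ = 352.71 + 33.46 = 386.17 ft.
Total head at BH-11: h = 434.77 − 35.33 = 399.44 ft.
Head difference: h(BH-7) − h(BH-11) = 386.17 − 399.44 = -13.27 ft.
Hydraulic gradient: i = |Δh| / L = 13.27 / 4797 = 0.00277.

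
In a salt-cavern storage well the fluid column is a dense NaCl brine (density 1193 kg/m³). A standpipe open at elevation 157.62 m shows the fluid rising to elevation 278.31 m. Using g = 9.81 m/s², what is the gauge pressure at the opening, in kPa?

P ≈ 1410 kPa

Pressure head ψ = h − z = 278.31 − 157.62 = 120.69 m.
P = ρgψ = 1193 × 9.81 × 120.69 = 1412475 Pa ≈ 1410 kPa.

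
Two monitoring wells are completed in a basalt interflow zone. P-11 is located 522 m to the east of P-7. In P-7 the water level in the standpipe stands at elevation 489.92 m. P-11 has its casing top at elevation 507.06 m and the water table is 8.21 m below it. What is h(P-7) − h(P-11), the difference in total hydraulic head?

Δh ≈ -8.93 m

Total head at P-7: h = 489.92 m (water level in the piezometer is the total head).
Total head at P-11: h = 507.06 − 8.21 = 498.85 m.
Head difference: h(P-7) − h(P-11) = 489.92 − 498.85 = -8.93 m.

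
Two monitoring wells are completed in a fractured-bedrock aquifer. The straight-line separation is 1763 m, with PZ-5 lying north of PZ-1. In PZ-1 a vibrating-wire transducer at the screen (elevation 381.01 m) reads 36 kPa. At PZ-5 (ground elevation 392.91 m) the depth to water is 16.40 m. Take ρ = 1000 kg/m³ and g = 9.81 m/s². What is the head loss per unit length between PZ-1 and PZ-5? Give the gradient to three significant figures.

Pressure head at PZ-1: ψ = P/(ρg) = 36×1000 / (1000 × 9.81) = 3.67 m.
Total head at PZ-1: h = z + ψ = 381.01 + 3.67 = 384.68 m.
Total head at PZ-5: h = 392.91 − 16.40 = 376.51 m.
Head difference: h(PZ-1) − h(PZ-5) = 384.68 − 376.51 = 8.17 m.
Hydraulic gradient: i = |Δh| / L = 8.17 / 1763 = 0.00463.

i ≈ 0.00463 m/m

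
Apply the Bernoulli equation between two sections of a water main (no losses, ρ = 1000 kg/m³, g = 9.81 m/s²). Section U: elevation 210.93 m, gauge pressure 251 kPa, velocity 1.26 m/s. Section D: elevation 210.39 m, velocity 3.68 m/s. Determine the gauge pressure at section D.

P₂ ≈ 250 kPa

Pressure head at U: ψ₁ = P₁/(ρg) = 251×1000 / (1000 × 9.81) = 25.59 m.
Velocity heads: v₁²/2g = 1.26²/19.62 = 0.081 m; v₂²/2g = 3.68²/19.62 = 0.690 m.
Total head H = z₁ + ψ₁ + v₁²/2g = 210.93 + 25.59 + 0.081 = 236.60 m.
ψ₂ = H − z₂ − v₂²/2g = 236.60 − 210.39 − 0.690 = 25.52 m.
P₂ = ρgψ₂ = 1000 × 9.81 × 25.52 ≈ 250 kPa.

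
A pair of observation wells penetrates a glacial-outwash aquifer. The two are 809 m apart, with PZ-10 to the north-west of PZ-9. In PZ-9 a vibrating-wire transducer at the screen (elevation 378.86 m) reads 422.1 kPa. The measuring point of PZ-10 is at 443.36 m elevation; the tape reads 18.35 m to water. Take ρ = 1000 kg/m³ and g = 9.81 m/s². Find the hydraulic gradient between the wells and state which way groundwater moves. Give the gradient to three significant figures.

Pressure head at PZ-9: ψ = P/(ρg) = 422.1×1000 / (1000 × 9.81) = 43.03 m.
Total head at PZ-9: h = z + ψ = 378.86 + 43.03 = 421.89 m.
Total head at PZ-10: h = 443.36 − 18.35 = 425.01 m.
Head difference: h(PZ-9) − h(PZ-10) = 421.89 − 425.01 = -3.12 m.
Hydraulic gradient: i = |Δh| / L = 3.12 / 809 = 0.00386.
Flow is from higher to lower head: from PZ-10 toward PZ-9, i.e. toward the south-east.

i ≈ 0.00386; groundwater flows toward the south-east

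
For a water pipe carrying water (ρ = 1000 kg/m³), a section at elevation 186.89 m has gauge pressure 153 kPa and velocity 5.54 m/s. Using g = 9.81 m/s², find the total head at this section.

h ≈ 204.05 m

Pressure head ψ = P/(ρg) = 153×1000 / (1000 × 9.81) = 15.60 m.
Velocity head = v²/(2g) = 5.54² / (2 × 9.81) = 1.564 m.
h = z + ψ + v²/(2g) = 186.89 + 15.60 + 1.564 = 204.05 m.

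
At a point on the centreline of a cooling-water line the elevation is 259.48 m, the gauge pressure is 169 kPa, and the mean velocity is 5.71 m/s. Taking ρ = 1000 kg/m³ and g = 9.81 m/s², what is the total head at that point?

h ≈ 278.37 m

Pressure head ψ = P/(ρg) = 169×1000 / (1000 × 9.81) = 17.23 m.
Velocity head = v²/(2g) = 5.71² / (2 × 9.81) = 1.662 m.
h = z + ψ + v²/(2g) = 259.48 + 17.23 + 1.662 = 278.37 m.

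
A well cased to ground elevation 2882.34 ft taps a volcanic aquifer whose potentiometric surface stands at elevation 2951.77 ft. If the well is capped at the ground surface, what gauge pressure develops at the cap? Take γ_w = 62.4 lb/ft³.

P ≈ 30.1 psi

Head above the cap: Δh = 2951.77 − 2882.34 = 69.43 ft.
P = γΔh/144 = 62.4 × 69.43 / 144 = 30.1 psi.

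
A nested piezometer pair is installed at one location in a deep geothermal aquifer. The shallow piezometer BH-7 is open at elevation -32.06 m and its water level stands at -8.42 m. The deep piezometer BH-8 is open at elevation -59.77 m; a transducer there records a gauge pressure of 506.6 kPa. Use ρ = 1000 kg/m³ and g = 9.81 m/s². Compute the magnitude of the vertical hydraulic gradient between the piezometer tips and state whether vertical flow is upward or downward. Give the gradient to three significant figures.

Total head at BH-7: h = -8.42 m (water level in the standpipe).
Pressure head at BH-8: ψ = P/(ρg) = 506.6×1000 / (1000 × 9.81) = 51.64 m.
Total head at BH-8: h = z + ψ = -59.77 + 51.64 = -8.13 m.
Δh = h(BH-7) − h(BH-8) = -8.42 − (-8.13) = -0.29 m.
Vertical separation Δz = -32.06 − (-59.77) = 27.71 m.
|i_v| = |Δh| / Δz = 0.29 / 27.71 = 0.0105.
Head is higher in the deep piezometer, so vertical flow is upward (discharge condition).

|i_v| ≈ 0.0105; vertical flow is upward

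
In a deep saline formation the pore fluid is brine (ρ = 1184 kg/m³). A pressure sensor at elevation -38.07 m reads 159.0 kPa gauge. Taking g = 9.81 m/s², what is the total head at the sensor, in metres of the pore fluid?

ψ = P/(ρg) = 159.0×1000 / (1184 × 9.81) = 13.69 m.
h = z + ψ = -38.07 + 13.69 = -24.38 m.

h ≈ -24.38 m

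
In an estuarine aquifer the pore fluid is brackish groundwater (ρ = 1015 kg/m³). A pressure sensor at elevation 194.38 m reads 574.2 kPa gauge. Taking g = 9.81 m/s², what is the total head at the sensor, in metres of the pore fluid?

h ≈ 252.05 m

ψ = P/(ρg) = 574.2×1000 / (1015 × 9.81) = 57.67 m.
h = z + ψ = 194.38 + 57.67 = 252.05 m.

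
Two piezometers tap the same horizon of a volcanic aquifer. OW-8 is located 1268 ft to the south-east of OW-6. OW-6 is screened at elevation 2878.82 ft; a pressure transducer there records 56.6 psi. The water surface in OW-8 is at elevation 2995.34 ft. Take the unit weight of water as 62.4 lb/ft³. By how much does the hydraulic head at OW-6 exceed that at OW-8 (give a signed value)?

Pressure head at OW-6: ψ = 144·P/γ = 144 × 56.6 / 62.4 = 130.62 ft.
Total head at OW-6: h = z + ψ = 2878.82 + 130.62 = 3009.44 ft.
Total head at OW-8: h = 2995.34 ft (water level in the piezometer is the total head).
Head difference: h(OW-6) − h(OW-8) = 3009.44 − 2995.34 = 14.10 ft.

Δh ≈ 14.10 ft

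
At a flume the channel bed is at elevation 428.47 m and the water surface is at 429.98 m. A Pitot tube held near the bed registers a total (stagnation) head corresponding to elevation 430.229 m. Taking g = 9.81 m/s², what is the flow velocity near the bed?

Near the bed, under hydrostatic conditions, the piezometric head (z + ψ) equals the free-surface elevation, 429.98 m.
Velocity head = total − piezometric = 430.229 − 429.98 = 0.249 m.
v = √(2g·h_v) = √(2 × 9.81 × 0.249) = 2.21 m/s.

v ≈ 2.21 m/s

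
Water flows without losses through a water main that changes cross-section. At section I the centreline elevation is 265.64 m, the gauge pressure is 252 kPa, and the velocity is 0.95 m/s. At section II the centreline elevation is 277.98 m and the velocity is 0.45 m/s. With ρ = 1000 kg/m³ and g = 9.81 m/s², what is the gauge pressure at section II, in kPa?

P₂ ≈ 131 kPa

Pressure head at I: ψ₁ = P₁/(ρg) = 252×1000 / (1000 × 9.81) = 25.69 m.
Velocity heads: v₁²/2g = 0.95²/19.62 = 0.046 m; v₂²/2g = 0.45²/19.62 = 0.010 m.
Total head H = z₁ + ψ₁ + v₁²/2g = 265.64 + 25.69 + 0.046 = 291.38 m.
ψ₂ = H − z₂ − v₂²/2g = 291.38 − 277.98 − 0.010 = 13.39 m.
P₂ = ρgψ₂ = 1000 × 9.81 × 13.39 ≈ 131 kPa.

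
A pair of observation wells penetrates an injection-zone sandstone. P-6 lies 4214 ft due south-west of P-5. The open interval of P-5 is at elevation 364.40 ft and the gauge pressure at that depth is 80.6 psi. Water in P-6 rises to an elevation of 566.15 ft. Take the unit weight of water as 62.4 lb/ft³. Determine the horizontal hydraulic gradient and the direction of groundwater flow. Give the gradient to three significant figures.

Pressure head at P-5: ψ = 144·P/γ = 144 × 80.6 / 62.4 = 186.00 ft.
Total head at P-5: h = z + ψ = 364.40 + 186.00 = 550.40 ft.
Total head at P-6: h = 566.15 ft (water level in the piezometer is the total head).
Head difference: h(P-5) − h(P-6) = 550.40 − 566.15 = -15.75 ft.
Hydraulic gradient: i = |Δh| / L = 15.75 / 4214 = 0.00374.
Flow is from higher to lower head: from P-6 toward P-5, i.e. toward the north-east.

i ≈ 0.00374; groundwater flows toward the north-east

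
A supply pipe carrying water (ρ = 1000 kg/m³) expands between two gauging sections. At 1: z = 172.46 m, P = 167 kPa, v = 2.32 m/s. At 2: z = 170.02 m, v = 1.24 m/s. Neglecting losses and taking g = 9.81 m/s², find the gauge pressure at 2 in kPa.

Pressure head at 1: ψ₁ = P₁/(ρg) = 167×1000 / (1000 × 9.81) = 17.02 m.
Velocity heads: v₁²/2g = 2.32²/19.62 = 0.274 m; v₂²/2g = 1.24²/19.62 = 0.078 m.
Total head H = z₁ + ψ₁ + v₁²/2g = 172.46 + 17.02 + 0.274 = 189.75 m.
ψ₂ = H − z₂ − v₂²/2g = 189.75 − 170.02 − 0.078 = 19.65 m.
P₂ = ρgψ₂ = 1000 × 9.81 × 19.65 ≈ 193 kPa.

P₂ ≈ 193 kPa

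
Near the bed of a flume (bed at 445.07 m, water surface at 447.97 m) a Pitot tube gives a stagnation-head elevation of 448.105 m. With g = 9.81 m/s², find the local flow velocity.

v ≈ 1.63 m/s

Near the bed, under hydrostatic conditions, the piezometric head (z + ψ) equals the free-surface elevation, 447.97 m.
Velocity head = total − piezometric = 448.105 − 447.97 = 0.135 m.
v = √(2g·h_v) = √(2 × 9.81 × 0.135) = 1.63 m/s.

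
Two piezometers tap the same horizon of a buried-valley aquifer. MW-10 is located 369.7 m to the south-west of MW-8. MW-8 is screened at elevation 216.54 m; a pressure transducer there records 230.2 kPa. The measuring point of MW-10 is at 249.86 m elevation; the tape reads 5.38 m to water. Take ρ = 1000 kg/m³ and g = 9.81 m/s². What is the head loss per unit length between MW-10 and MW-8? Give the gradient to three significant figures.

Pressure head at MW-8: ψ = P/(ρg) = 230.2×1000 / (1000 × 9.81) = 23.47 m.
Total head at MW-8: h = z + ψ = 216.54 + 23.47 = 240.01 m.
Total head at MW-10: h = 249.86 − 5.38 = 244.48 m.
Head difference: h(MW-8) − h(MW-10) = 240.01 − 244.48 = -4.47 m.
Hydraulic gradient: i = |Δh| / L = 4.47 / 369.7 = 0.0121.

i ≈ 0.0121 m/m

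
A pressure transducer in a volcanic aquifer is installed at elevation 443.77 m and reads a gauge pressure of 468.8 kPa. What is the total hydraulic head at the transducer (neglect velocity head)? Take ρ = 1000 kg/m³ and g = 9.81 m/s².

ψ = P/(ρg) = 468.8×1000 / (1000 × 9.81) = 47.79 m.
h = z + ψ = 443.77 + 47.79 = 491.56 m.

h ≈ 491.56 m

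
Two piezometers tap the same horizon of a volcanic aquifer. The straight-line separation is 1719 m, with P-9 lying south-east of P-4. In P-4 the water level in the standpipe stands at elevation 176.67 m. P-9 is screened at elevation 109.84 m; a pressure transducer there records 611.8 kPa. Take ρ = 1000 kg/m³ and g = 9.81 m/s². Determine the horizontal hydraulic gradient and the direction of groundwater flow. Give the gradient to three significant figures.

i ≈ 0.00260; groundwater flows toward the south-east

Total head at P-4: h = 176.67 m (water level in the piezometer is the total head).
Pressure head at P-9: ψ = P/(ρg) = 611.8×1000 / (1000 × 9.81) = 62.36 m.
Total head at P-9: h = z + ψ = 109.84 + 62.36 = 172.20 m.
Head difference: h(P-4) − h(P-9) = 176.67 − 172.20 = 4.47 m.
Hydraulic gradient: i = |Δh| / L = 4.47 / 1719 = 0.00260.
Flow is from higher to lower head: from P-4 toward P-9, i.e. toward the south-east.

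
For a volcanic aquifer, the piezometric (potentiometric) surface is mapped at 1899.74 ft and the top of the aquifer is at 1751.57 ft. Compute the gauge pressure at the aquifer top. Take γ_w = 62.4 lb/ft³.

Pressure head at the aquifer top: ψ = h − z = 1899.74 − 1751.57 = 148.17 ft.
P = γψ/144 = 62.4 × 148.17 / 144 = 64.2 psi.

P ≈ 64.2 psi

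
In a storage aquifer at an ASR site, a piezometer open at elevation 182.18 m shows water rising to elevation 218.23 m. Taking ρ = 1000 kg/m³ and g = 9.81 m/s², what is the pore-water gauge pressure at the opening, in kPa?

Pressure head ψ = h − z = 218.23 − 182.18 = 36.05 m.
P = ρgψ = 1000 × 9.81 × 36.05 = 353650 Pa ≈ 354 kPa.

P ≈ 354 kPa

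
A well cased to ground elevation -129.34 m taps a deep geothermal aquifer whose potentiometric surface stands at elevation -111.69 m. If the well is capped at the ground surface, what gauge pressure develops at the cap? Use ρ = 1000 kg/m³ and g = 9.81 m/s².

Head above the cap: Δh = -111.69 − (-129.34) = 17.65 m.
P = ρgΔh = 1000 × 9.81 × 17.65 = 173146 Pa ≈ 173 kPa.

P ≈ 173 kPa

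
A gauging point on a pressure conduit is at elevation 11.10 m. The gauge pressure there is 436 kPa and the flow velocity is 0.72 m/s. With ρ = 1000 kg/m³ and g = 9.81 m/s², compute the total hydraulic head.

h ≈ 55.57 m

Pressure head ψ = P/(ρg) = 436×1000 / (1000 × 9.81) = 44.44 m.
Velocity head = v²/(2g) = 0.72² / (2 × 9.81) = 0.026 m.
h = z + ψ + v²/(2g) = 11.10 + 44.44 + 0.026 = 55.57 m.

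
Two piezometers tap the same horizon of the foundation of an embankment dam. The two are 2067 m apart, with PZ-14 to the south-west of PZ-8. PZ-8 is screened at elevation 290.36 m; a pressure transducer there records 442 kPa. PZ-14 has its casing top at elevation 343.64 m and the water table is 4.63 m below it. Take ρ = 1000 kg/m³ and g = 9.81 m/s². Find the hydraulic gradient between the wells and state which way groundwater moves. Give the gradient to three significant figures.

i ≈ 0.00174; groundwater flows toward the north-east

Pressure head at PZ-8: ψ = P/(ρg) = 442×1000 / (1000 × 9.81) = 45.06 m.
Total head at PZ-8: h = z + ψ = 290.36 + 45.06 = 335.42 m.
Total head at PZ-14: h = 343.64 − 4.63 = 339.01 m.
Head difference: h(PZ-8) − h(PZ-14) = 335.42 − 339.01 = -3.59 m.
Hydraulic gradient: i = |Δh| / L = 3.59 / 2067 = 0.00174.
Flow is from higher to lower head: from PZ-14 toward PZ-8, i.e. toward the north-east.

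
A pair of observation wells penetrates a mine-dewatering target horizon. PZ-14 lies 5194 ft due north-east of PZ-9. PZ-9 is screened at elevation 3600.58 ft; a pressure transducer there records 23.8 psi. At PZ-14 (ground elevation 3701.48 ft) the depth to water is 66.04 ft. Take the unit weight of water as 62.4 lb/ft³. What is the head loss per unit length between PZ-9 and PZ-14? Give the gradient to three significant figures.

i ≈ 0.00386 ft/ft

Pressure head at PZ-9: ψ = 144·P/γ = 144 × 23.8 / 62.4 = 54.92 ft.
Total head at PZ-9: h = z + ψ = 3600.58 + 54.92 = 3655.50 ft.
Total head at PZ-14: h = 3701.48 − 66.04 = 3635.44 ft.
Head difference: h(PZ-9) − h(PZ-14) = 3655.50 − 3635.44 = 20.06 ft.
Hydraulic gradient: i = |Δh| / L = 20.06 / 5194 = 0.00386.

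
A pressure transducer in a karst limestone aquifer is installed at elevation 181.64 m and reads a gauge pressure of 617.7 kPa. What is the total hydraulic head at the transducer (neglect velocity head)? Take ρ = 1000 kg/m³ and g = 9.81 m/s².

ψ = P/(ρg) = 617.7×1000 / (1000 × 9.81) = 62.97 m.
h = z + ψ = 181.64 + 62.97 = 244.61 m.

h ≈ 244.61 m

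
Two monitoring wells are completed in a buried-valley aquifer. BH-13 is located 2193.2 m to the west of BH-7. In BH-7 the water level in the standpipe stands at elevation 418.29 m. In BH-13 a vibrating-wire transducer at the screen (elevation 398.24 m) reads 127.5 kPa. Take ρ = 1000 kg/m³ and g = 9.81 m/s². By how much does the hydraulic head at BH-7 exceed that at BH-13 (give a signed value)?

Δh ≈ 7.05 m

Total head at BH-7: h = 418.29 m (water level in the piezometer is the total head).
Pressure head at BH-13: ψ = P/(ρg) = 127.5×1000 / (1000 × 9.81) = 13.00 m.
Total head at BH-13: h = z + ψ = 398.24 + 13.00 = 411.24 m.
Head difference: h(BH-7) − h(BH-13) = 418.29 − 411.24 = 7.05 m.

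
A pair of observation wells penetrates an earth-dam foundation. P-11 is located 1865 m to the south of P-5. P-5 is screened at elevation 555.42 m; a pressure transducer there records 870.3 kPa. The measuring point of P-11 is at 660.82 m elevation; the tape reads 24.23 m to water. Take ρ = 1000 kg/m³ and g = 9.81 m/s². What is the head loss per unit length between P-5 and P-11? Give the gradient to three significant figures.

i ≈ 0.00405 m/m

Pressure head at P-5: ψ = P/(ρg) = 870.3×1000 / (1000 × 9.81) = 88.72 m.
Total head at P-5: h = z + ψ = 555.42 + 88.72 = 644.14 m.
Total head at P-11: h = 660.82 − 24.23 = 636.59 m.
Head difference: h(P-5) − h(P-11) = 644.14 − 636.59 = 7.55 m.
Hydraulic gradient: i = |Δh| / L = 7.55 / 1865 = 0.00405.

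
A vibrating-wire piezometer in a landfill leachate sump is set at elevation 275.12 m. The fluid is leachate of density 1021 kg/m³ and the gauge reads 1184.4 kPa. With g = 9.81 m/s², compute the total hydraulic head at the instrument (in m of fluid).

ψ = P/(ρg) = 1184.4×1000 / (1021 × 9.81) = 118.25 m.
h = z + ψ = 275.12 + 118.25 = 393.37 m.

h ≈ 393.37 m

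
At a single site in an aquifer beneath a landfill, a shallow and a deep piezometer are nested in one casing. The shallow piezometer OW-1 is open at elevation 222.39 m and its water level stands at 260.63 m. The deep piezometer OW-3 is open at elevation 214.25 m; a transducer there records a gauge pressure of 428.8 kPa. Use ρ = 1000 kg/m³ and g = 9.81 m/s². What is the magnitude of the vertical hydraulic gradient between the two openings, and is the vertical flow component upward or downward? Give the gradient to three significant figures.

Total head at OW-1: h = 260.63 m (water level in the standpipe).
Pressure head at OW-3: ψ = P/(ρg) = 428.8×1000 / (1000 × 9.81) = 43.71 m.
Total head at OW-3: h = z + ψ = 214.25 + 43.71 = 257.96 m.
Δh = h(OW-1) − h(OW-3) = 260.63 − 257.96 = 2.67 m.
Vertical separation Δz = 222.39 − 214.25 = 8.14 m.
|i_v| = |Δh| / Δz = 2.67 / 8.14 = 0.328.
Head is higher in the shallow piezometer, so vertical flow is downward (recharge condition).

|i_v| ≈ 0.328; vertical flow is downward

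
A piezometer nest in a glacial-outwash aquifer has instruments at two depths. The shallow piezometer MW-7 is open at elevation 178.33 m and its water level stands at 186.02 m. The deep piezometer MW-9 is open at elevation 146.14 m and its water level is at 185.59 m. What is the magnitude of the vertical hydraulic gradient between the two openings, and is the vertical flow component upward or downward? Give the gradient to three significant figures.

Total head at MW-7: h = 186.02 m (water level in the standpipe).
Total head at MW-9: h = 185.59 m.
Δh = h(MW-7) − h(MW-9) = 186.02 − 185.59 = 0.43 m.
Vertical separation Δz = 178.33 − 146.14 = 32.19 m.
|i_v| = |Δh| / Δz = 0.43 / 32.19 = 0.0134.
Head is higher in the shallow piezometer, so vertical flow is downward (recharge condition).

|i_v| ≈ 0.0134; vertical flow is downward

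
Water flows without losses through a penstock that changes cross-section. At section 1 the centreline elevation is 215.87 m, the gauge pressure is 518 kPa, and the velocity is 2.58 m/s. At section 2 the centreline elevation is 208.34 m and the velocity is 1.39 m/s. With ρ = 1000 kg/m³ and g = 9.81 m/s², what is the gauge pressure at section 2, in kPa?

P₂ ≈ 594 kPa

Pressure head at 1: ψ₁ = P₁/(ρg) = 518×1000 / (1000 × 9.81) = 52.80 m.
Velocity heads: v₁²/2g = 2.58²/19.62 = 0.339 m; v₂²/2g = 1.39²/19.62 = 0.098 m.
Total head H = z₁ + ψ₁ + v₁²/2g = 215.87 + 52.80 + 0.339 = 269.01 m.
ψ₂ = H − z₂ − v₂²/2g = 269.01 − 208.34 − 0.098 = 60.57 m.
P₂ = ρgψ₂ = 1000 × 9.81 × 60.57 ≈ 594 kPa.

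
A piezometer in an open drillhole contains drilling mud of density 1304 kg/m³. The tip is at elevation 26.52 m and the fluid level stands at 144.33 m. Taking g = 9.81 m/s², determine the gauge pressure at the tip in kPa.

Pressure head ψ = h − z = 144.33 − 26.52 = 117.81 m.
P = ρgψ = 1304 × 9.81 × 117.81 = 1507054 Pa ≈ 1510 kPa.

P ≈ 1510 kPa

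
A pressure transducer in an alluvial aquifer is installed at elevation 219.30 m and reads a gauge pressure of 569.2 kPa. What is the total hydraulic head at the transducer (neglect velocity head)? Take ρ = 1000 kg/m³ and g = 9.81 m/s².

ψ = P/(ρg) = 569.2×1000 / (1000 × 9.81) = 58.02 m.
h = z + ψ = 219.30 + 58.02 = 277.32 m.

h ≈ 277.32 m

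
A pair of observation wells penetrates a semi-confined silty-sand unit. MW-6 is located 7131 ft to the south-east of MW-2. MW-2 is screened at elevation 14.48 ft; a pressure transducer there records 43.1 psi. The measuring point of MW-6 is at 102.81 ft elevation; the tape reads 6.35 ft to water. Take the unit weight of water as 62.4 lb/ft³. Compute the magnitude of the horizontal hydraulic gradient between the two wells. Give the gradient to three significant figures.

Pressure head at MW-2: ψ = 144·P/γ = 144 × 43.1 / 62.4 = 99.46 ft.
Total head at MW-2: h = z + ψ = 14.48 + 99.46 = 113.94 ft.
Total head at MW-6: h = 102.81 − 6.35 = 96.46 ft.
Head difference: h(MW-2) − h(MW-6) = 113.94 − 96.46 = 17.48 ft.
Hydraulic gradient: i = |Δh| / L = 17.48 / 7131 = 0.00245.

i ≈ 0.00245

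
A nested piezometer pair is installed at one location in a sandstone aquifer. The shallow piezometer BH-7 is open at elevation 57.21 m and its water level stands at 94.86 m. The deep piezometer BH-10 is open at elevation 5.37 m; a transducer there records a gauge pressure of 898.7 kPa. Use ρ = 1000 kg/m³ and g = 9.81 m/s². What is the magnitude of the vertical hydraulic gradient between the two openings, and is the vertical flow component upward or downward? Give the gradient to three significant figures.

Total head at BH-7: h = 94.86 m (water level in the standpipe).
Pressure head at BH-10: ψ = P/(ρg) = 898.7×1000 / (1000 × 9.81) = 91.61 m.
Total head at BH-10: h = z + ψ = 5.37 + 91.61 = 96.98 m.
Δh = h(BH-7) − h(BH-10) = 94.86 − 96.98 = -2.12 m.
Vertical separation Δz = 57.21 − 5.37 = 51.84 m.
|i_v| = |Δh| / Δz = 2.12 / 51.84 = 0.0409.
Head is higher in the deep piezometer, so vertical flow is upward (discharge condition).

|i_v| ≈ 0.0409; vertical flow is upward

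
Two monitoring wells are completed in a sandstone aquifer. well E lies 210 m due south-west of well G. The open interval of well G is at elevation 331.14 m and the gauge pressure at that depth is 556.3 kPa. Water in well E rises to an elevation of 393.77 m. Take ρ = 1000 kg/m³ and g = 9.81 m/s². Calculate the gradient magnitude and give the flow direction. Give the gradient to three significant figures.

i ≈ 0.0282; groundwater flows toward the north-east

Pressure head at well G: ψ = P/(ρg) = 556.3×1000 / (1000 × 9.81) = 56.71 m.
Total head at well G: h = z + ψ = 331.14 + 56.71 = 387.85 m.
Total head at well E: h = 393.77 m (water level in the piezometer is the total head).
Head difference: h(well G) − h(well E) = 387.85 − 393.77 = -5.92 m.
Hydraulic gradient: i = |Δh| / L = 5.92 / 210 = 0.0282.
Flow is from higher to lower head: from well E toward well G, i.e. toward the north-east.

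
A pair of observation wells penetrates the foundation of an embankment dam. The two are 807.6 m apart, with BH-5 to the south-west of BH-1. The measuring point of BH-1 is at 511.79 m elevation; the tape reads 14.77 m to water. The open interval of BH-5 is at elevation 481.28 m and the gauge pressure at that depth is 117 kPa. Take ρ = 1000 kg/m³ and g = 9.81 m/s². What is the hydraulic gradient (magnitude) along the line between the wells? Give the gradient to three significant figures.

i ≈ 0.00472

Total head at BH-1: h = 511.79 − 14.77 = 497.02 m.
Pressure head at BH-5: ψ = P/(ρg) = 117×1000 / (1000 × 9.81) = 11.93 m.
Total head at BH-5: h = z + ψ = 481.28 + 11.93 = 493.21 m.
Head difference: h(BH-1) − h(BH-5) = 497.02 − 493.21 = 3.81 m.
Hydraulic gradient: i = |Δh| / L = 3.81 / 807.6 = 0.00472.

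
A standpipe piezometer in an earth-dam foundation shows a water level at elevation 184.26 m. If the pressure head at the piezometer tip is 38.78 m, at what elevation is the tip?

z ≈ 145.48 m

z = h − ψ = 184.26 − 38.78 = 145.48 m.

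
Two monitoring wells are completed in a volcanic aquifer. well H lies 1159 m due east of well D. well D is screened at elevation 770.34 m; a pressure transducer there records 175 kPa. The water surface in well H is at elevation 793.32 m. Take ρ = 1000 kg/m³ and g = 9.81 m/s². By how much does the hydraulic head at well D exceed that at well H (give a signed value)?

Pressure head at well D: ψ = P/(ρg) = 175×1000 / (1000 × 9.81) = 17.84 m.
Total head at well D: h = z + ψ = 770.34 + 17.84 = 788.18 m.
Total head at well H: h = 793.32 m (water level in the piezometer is the total head).
Head difference: h(well D) − h(well H) = 788.18 − 793.32 = -5.14 m.

Δh ≈ -5.14 m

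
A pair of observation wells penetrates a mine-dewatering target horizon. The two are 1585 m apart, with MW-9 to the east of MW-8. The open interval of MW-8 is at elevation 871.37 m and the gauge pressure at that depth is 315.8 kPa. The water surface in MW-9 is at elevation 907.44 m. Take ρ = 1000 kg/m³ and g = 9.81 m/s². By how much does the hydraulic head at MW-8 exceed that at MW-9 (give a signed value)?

Pressure head at MW-8: ψ = P/(ρg) = 315.8×1000 / (1000 × 9.81) = 32.19 m.
Total head at MW-8: h = z + ψ = 871.37 + 32.19 = 903.56 m.
Total head at MW-9: h = 907.44 m (water level in the piezometer is the total head).
Head difference: h(MW-8) − h(MW-9) = 903.56 − 907.44 = -3.88 m.

Δh ≈ -3.88 m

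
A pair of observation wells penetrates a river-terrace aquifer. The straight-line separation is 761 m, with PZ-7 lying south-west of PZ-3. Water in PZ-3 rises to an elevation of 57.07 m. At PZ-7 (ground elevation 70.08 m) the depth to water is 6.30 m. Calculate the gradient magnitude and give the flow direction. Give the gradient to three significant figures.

Total head at PZ-3: h = 57.07 m (water level in the piezometer is the total head).
Total head at PZ-7: h = 70.08 − 6.30 = 63.78 m.
Head difference: h(PZ-3) − h(PZ-7) = 57.07 − 63.78 = -6.71 m.
Hydraulic gradient: i = |Δh| / L = 6.71 / 761 = 0.00882.
Flow is from higher to lower head: from PZ-7 toward PZ-3, i.e. toward the north-east.

i ≈ 0.00882; groundwater flows toward the north-east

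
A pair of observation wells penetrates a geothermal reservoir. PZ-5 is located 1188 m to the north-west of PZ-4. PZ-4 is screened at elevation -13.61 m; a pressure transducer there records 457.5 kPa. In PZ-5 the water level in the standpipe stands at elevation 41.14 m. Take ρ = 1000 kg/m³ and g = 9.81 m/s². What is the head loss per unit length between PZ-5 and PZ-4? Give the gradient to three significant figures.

i ≈ 0.00683 m/m

Pressure head at PZ-4: ψ = P/(ρg) = 457.5×1000 / (1000 × 9.81) = 46.64 m.
Total head at PZ-4: h = z + ψ = -13.61 + 46.64 = 33.03 m.
Total head at PZ-5: h = 41.14 m (water level in the piezometer is the total head).
Head difference: h(PZ-4) − h(PZ-5) = 33.03 − 41.14 = -8.11 m.
Hydraulic gradient: i = |Δh| / L = 8.11 / 1188 = 0.00683.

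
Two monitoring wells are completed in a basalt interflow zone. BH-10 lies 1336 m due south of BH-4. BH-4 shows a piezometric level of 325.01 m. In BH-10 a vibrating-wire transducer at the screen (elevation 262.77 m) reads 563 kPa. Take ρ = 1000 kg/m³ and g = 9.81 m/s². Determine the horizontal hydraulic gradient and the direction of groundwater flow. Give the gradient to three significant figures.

Total head at BH-4: h = 325.01 m (water level in the piezometer is the total head).
Pressure head at BH-10: ψ = P/(ρg) = 563×1000 / (1000 × 9.81) = 57.39 m.
Total head at BH-10: h = z + ψ = 262.77 + 57.39 = 320.16 m.
Head difference: h(BH-4) − h(BH-10) = 325.01 − 320.16 = 4.85 m.
Hydraulic gradient: i = |Δh| / L = 4.85 / 1336 = 0.00363.
Flow is from higher to lower head: from BH-4 toward BH-10, i.e. toward the south.

i ≈ 0.00363; groundwater flows toward the south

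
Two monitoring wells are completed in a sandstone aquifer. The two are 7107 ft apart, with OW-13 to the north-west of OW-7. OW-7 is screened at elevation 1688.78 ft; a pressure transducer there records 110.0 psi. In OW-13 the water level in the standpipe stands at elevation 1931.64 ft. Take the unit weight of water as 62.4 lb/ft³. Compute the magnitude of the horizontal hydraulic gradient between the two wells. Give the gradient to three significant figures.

i ≈ 0.00155

Pressure head at OW-7: ψ = 144·P/γ = 144 × 110.0 / 62.4 = 253.85 ft.
Total head at OW-7: h = z + ψ = 1688.78 + 253.85 = 1942.63 ft.
Total head at OW-13: h = 1931.64 ft (water level in the piezometer is the total head).
Head difference: h(OW-7) − h(OW-13) = 1942.63 − 1931.64 = 10.99 ft.
Hydraulic gradient: i = |Δh| / L = 10.99 / 7107 = 0.00155.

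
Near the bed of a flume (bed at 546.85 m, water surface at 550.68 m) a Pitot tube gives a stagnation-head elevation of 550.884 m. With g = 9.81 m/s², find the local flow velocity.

Near the bed, under hydrostatic conditions, the piezometric head (z + ψ) equals the free-surface elevation, 550.68 m.
Velocity head = total − piezometric = 550.884 − 550.68 = 0.204 m.
v = √(2g·h_v) = √(2 × 9.81 × 0.204) = 2.00 m/s.

v ≈ 2.00 m/s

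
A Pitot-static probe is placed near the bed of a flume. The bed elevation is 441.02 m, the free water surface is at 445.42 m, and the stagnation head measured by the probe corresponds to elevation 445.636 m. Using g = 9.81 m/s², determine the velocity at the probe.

Near the bed, under hydrostatic conditions, the piezometric head (z + ψ) equals the free-surface elevation, 445.42 m.
Velocity head = total − piezometric = 445.636 − 445.42 = 0.216 m.
v = √(2g·h_v) = √(2 × 9.81 × 0.216) = 2.06 m/s.

v ≈ 2.06 m/s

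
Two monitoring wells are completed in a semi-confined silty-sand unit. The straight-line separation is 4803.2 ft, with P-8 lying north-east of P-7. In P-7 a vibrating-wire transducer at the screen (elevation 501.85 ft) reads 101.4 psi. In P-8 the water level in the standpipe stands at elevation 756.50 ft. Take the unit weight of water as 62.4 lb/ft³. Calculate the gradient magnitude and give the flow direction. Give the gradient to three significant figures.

Pressure head at P-7: ψ = 144·P/γ = 144 × 101.4 / 62.4 = 234.00 ft.
Total head at P-7: h = z + ψ = 501.85 + 234.00 = 735.85 ft.
Total head at P-8: h = 756.50 ft (water level in the piezometer is the total head).
Head difference: h(P-7) − h(P-8) = 735.85 − 756.50 = -20.65 ft.
Hydraulic gradient: i = |Δh| / L = 20.65 / 4803.2 = 0.00430.
Flow is from higher to lower head: from P-8 toward P-7, i.e. toward the south-west.

i ≈ 0.00430; groundwater flows toward the south-west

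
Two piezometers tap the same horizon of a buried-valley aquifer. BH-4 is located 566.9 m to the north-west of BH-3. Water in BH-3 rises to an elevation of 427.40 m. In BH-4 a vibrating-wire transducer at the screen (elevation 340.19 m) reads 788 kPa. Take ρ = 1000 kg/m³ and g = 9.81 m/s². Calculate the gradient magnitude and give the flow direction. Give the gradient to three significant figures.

i ≈ 0.0121; groundwater flows toward the north-west

Total head at BH-3: h = 427.40 m (water level in the piezometer is the total head).
Pressure head at BH-4: ψ = P/(ρg) = 788×1000 / (1000 × 9.81) = 80.33 m.
Total head at BH-4: h = z + ψ = 340.19 + 80.33 = 420.52 m.
Head difference: h(BH-3) − h(BH-4) = 427.40 − 420.52 = 6.88 m.
Hydraulic gradient: i = |Δh| / L = 6.88 / 566.9 = 0.0121.
Flow is from higher to lower head: from BH-3 toward BH-4, i.e. toward the north-west.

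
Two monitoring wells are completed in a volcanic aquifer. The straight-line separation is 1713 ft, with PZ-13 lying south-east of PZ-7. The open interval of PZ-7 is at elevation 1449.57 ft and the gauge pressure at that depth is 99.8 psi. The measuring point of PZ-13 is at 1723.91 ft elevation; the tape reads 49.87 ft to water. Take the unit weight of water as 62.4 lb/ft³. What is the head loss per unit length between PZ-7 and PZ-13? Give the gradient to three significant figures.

i ≈ 0.00341 ft/ft

Pressure head at PZ-7: ψ = 144·P/γ = 144 × 99.8 / 62.4 = 230.31 ft.
Total head at PZ-7: h = z + ψ = 1449.57 + 230.31 = 1679.88 ft.
Total head at PZ-13: h = 1723.91 − 49.87 = 1674.04 ft.
Head difference: h(PZ-7) − h(PZ-13) = 1679.88 − 1674.04 = 5.84 ft.
Hydraulic gradient: i = |Δh| / L = 5.84 / 1713 = 0.00341.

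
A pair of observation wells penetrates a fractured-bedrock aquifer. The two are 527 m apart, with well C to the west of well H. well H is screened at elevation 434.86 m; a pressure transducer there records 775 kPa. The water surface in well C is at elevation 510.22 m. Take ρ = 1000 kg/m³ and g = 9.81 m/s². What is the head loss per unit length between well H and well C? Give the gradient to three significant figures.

Pressure head at well H: ψ = P/(ρg) = 775×1000 / (1000 × 9.81) = 79.00 m.
Total head at well H: h = z + ψ = 434.86 + 79.00 = 513.86 m.
Total head at well C: h = 510.22 m (water level in the piezometer is the total head).
Head difference: h(well H) − h(well C) = 513.86 − 510.22 = 3.64 m.
Hydraulic gradient: i = |Δh| / L = 3.64 / 527 = 0.00691.

i ≈ 0.00691 m/m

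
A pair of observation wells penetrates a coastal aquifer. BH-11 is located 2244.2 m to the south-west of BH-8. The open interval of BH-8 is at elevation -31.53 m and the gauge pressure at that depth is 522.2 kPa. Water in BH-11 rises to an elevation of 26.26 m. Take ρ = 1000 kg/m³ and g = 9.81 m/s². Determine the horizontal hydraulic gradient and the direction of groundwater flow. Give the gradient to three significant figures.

i ≈ 0.00203; groundwater flows toward the north-east

Pressure head at BH-8: ψ = P/(ρg) = 522.2×1000 / (1000 × 9.81) = 53.23 m.
Total head at BH-8: h = z + ψ = -31.53 + 53.23 = 21.70 m.
Total head at BH-11: h = 26.26 m (water level in the piezometer is the total head).
Head difference: h(BH-8) − h(BH-11) = 21.70 − 26.26 = -4.56 m.
Hydraulic gradient: i = |Δh| / L = 4.56 / 2244.2 = 0.00203.
Flow is from higher to lower head: from BH-11 toward BH-8, i.e. toward the north-east.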